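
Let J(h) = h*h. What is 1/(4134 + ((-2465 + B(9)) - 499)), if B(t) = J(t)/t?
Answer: 1/1179 ≈ 0.00084818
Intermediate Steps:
J(h) = h²
B(t) = t (B(t) = t²/t = t)
1/(4134 + ((-2465 + B(9)) - 499)) = 1/(4134 + ((-2465 + 9) - 499)) = 1/(4134 + (-2456 - 499)) = 1/(4134 - 2955) = 1/1179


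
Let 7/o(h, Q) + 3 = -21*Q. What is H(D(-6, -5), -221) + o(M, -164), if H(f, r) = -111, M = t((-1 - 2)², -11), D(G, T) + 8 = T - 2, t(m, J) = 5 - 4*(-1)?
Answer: -381944/3441 ≈ -111.00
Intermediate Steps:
t(m, J) = 9 (t(m, J) = 5 + 4 = 9)
D(G, T) = -10 + T (D(G, T) = -8 + (T - 2) = -8 + (-2 + T) = -10 + T)
M = 9
o(h, Q) = 7/(-3 - 21*Q)
H(D(-6, -5), -221) + o(M, -164) = -111 - 7/(3 + 21*(-164)) = -111 - 7/(3 - 3444) = -111 - 7/(-3441) = -111 - 7*(-1/3441) = -111 + 7/3441 = -381944/3441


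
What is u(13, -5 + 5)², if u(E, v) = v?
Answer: 0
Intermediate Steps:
u(13, -5 + 5)² = (-5 + 5)² = 0² = 0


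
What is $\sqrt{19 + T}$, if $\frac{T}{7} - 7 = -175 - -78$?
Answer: $i \sqrt{611} \approx 24.718 i$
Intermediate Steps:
$T = -630$ ($T = 49 + 7 \left(-175 - -78\right) = 49 + 7 \left(-175 + 78\right) = 49 + 7 \left(-97\right) = 49 - 679 = -630$)
$\sqrt{19 + T} = \sqrt{19 - 630} = \sqrt{-611} = i \sqrt{611}$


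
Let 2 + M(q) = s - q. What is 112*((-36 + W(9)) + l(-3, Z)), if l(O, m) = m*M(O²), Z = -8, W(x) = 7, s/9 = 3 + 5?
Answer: -57904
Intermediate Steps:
s = 72 (s = 9*(3 + 5) = 9*8 = 72)
M(q) = 70 - q (M(q) = -2 + (72 - q) = 70 - q)
l(O, m) = m*(70 - O²)
112*((-36 + W(9)) + l(-3, Z)) = 112*((-36 + 7) - 8*(70 - 1*(-3)²)) = 112*(-29 - 8*(70 - 1*9)) = 112*(-29 - 8*(70 - 9)) = 112*(-29 - 8*61) = 112*(-29 - 488) = 112*(-517) = -57904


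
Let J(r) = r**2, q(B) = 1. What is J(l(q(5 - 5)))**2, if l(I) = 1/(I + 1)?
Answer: 1/16 ≈ 0.062500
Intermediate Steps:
l(I) = 1/(1 + I)
J(l(q(5 - 5)))**2 = ((1/(1 + 1))**2)**2 = ((1/2)**2)**2 = (1/4)**2 = 1/16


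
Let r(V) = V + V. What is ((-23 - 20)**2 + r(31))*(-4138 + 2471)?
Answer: -3185637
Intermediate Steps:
r(V) = 2*V
((-23 - 20)**2 + r(31))*(-4138 + 2471) = ((-23 - 20)**2 + 2*31)*(-4138 + 2471) = ((-43)**2 + 62)*(-1667) = (1849 + 62)*(-1667) = 1911*(-1667) = -3185637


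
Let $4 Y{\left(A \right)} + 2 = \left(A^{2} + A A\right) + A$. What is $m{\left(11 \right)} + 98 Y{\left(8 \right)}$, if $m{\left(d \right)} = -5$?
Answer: $3278$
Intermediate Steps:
$Y{\left(A \right)} = - \frac{1}{2} + \frac{A^{2}}{2} + \frac{A}{4}$ ($Y{\left(A \right)} = - \frac{1}{2} + \frac{\left(A^{2} + A A\right) + A}{4} = - \frac{1}{2} + \frac{\left(A^{2} + A^{2}\right) + A}{4} = - \frac{1}{2} + \frac{2 A^{2} + A}{4} = - \frac{1}{2} + \frac{A + 2 A^{2}}{4} = - \frac{1}{2} + \left(\frac{A^{2}}{2} + \frac{A}{4}\right) = - \frac{1}{2} + \frac{A^{2}}{2} + \frac{A}{4}$)
$m{\left(11 \right)} + 98 Y{\left(8 \right)} = -5 + 98 \left(- \frac{1}{2} + \frac{8^{2}}{2} + \frac{1}{4} \cdot 8\right) = -5 + 98 \left(- \frac{1}{2} + \frac{1}{2} \cdot 64 + 2\right) = -5 + 98 \left(- \frac{1}{2} + 32 + 2\right) = -5 + 98 \cdot \frac{67}{2} = -5 + 3283 = 3278$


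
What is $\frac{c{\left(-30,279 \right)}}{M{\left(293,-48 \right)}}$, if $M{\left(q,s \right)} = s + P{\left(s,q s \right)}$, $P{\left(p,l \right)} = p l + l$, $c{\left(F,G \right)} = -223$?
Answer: $- \frac{223}{660960} \approx -0.00033739$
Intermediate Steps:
$P{\left(p,l \right)} = l + l p$ ($P{\left(p,l \right)} = l p + l = l + l p$)
$M{\left(q,s \right)} = s + q s \left(1 + s\right)$
$\frac{c{\left(-30,279 \right)}}{M{\left(293,-48 \right)}} = - \frac{223}{\left(-48\right) \left(1 + 293 \left(1 - 48\right)\right)} = - \frac{223}{\left(-48\right) \left(1 + 293 \left(-47\right)\right)} = - \frac{223}{\left(-48\right) \left(1 - 13771\right)} = - \frac{223}{\left(-48\right) \left(-13770\right)} = - \frac{223}{660960}$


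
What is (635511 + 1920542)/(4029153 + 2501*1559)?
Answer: 2556053/7928212 ≈ 0.32240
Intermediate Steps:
(635511 + 1920542)/(4029153 + 2501*1559) = 2556053/(4029153 + 3899059) = 2556053/7928212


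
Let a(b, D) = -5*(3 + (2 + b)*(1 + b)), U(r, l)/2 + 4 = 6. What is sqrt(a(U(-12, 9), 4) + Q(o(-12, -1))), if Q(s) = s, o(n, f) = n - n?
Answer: I*sqrt(165) ≈ 12.845*I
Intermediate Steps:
o(n, f) = 0
U(r, l) = 4 (U(r, l) = -8 + 2*6 = -8 + 12 = 4)
a(b, D) = -15 - 5*(1 + b)*(2 + b) (a(b, D) = -5*(3 + (1 + b)*(2 + b)) = -15 - 5*(1 + b)*(2 + b))
sqrt(a(U(-12, 9), 4) + Q(o(-12, -1))) = sqrt((-25 - 15*4 - 5*4**2) + 0) = sqrt((-25 - 60 - 5*16) + 0) = sqrt((-25 - 60 - 80) + 0) = sqrt(-165 + 0) = sqrt(-165) = I*sqrt(165)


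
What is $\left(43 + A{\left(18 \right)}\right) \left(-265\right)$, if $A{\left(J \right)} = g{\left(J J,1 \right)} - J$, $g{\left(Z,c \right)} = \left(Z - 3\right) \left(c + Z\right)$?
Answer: $-27652750$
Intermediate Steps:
$g{\left(Z,c \right)} = \left(-3 + Z\right) \left(Z + c\right)$
$A{\left(J \right)} = -3 + J^{4} - J - 2 J^{2}$ ($A{\left(J \right)} = \left(\left(J J\right)^{2} - 3 J J - 3 + J J 1\right) - J = \left(\left(J^{2}\right)^{2} - 3 J^{2} - 3 + J^{2} \cdot 1\right) - J = \left(J^{4} - 3 J^{2} - 3 + J^{2}\right) - J = \left(-3 + J^{4} - 2 J^{2}\right) - J = -3 + J^{4} - J - 2 J^{2}$)
$\left(43 + A{\left(18 \right)}\right) \left(-265\right) = \left(43 - \left(21 - 104976 + 648\right)\right) \left(-265\right) = \left(43 - -104307\right) \left(-265\right) = \left(43 + 104307\right) \left(-265\right) = 104350 \left(-265\right) = -27652750$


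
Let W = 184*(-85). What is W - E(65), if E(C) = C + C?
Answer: -15770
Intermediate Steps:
E(C) = 2*C
W = -15640
W - E(65) = -15640 - 2*65 = -15640 - 1*130 = -15640 - 130 = -15770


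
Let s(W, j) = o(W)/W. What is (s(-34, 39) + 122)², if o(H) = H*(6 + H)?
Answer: 8836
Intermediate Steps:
s(W, j) = 6 + W (s(W, j) = (W*(6 + W))/W = 6 + W)
(s(-34, 39) + 122)² = ((6 - 34) + 122)² = (-28 + 122)² = 94² = 8836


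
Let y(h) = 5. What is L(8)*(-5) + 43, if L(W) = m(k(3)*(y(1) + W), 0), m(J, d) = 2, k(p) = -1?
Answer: 33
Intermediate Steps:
L(W) = 2
L(8)*(-5) + 43 = 2*(-5) + 43 = -10 + 43 = 33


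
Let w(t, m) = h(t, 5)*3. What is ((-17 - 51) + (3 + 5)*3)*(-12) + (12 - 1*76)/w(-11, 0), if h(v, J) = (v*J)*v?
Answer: 958256/1815 ≈ 527.96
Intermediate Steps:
h(v, J) = J*v² (h(v, J) = (J*v)*v = J*v²)
w(t, m) = 15*t² (w(t, m) = (5*t²)*3 = 15*t²)
((-17 - 51) + (3 + 5)*3)*(-12) + (12 - 1*76)/w(-11, 0) = ((-17 - 51) + (3 + 5)*3)*(-12) + (12 - 1*76)/((15*(-11)²)) = (-68 + 8*3)*(-12) + (12 - 76)/((15*121)) = (-68 + 24)*(-12) - 64/1815 = -44*(-12) - 64*1/1815 = 528 - 64/1815 = 958256/1815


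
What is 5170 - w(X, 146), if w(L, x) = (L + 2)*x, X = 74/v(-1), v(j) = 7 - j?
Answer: 7055/2 ≈ 3527.5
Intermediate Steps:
X = 37/4 (X = 74/(7 - 1*(-1)) = 74/(7 + 1) = 74/8 = 74*(⅛) = 37/4 ≈ 9.2500)
w(L, x) = x*(2 + L) (w(L, x) = (2 + L)*x = x*(2 + L))
5170 - w(X, 146) = 5170 - 146*(2 + 37/4) = 5170 - 146*45/4 = 5170 - 1*3285/2 = 5170 - 3285/2 = 7055/2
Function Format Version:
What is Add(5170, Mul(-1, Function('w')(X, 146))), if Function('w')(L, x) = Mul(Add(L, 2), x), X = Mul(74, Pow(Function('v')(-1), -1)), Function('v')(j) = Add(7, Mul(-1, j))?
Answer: Rational(7055, 2) ≈ 3527.5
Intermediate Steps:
X = Rational(37, 4) (X = Mul(74, Pow(Add(7, Mul(-1, -1)), -1)) = Mul(74, Pow(Add(7, 1), -1)) = Mul(74, Pow(8, -1)) = Mul(74, Rational(1, 8)) = Rational(37, 4) ≈ 9.2500)
Function('w')(L, x) = Mul(x, Add(2, L)) (Function('w')(L, x) = Mul(Add(2, L), x) = Mul(x, Add(2, L)))
Add(5170, Mul(-1, Function('w')(X, 146))) = Add(5170, Mul(-1, Mul(146, Add(2, Rational(37, 4))))) = Add(5170, Mul(-1, Mul(146, Rational(45, 4)))) = Add(5170, Mul(-1, Rational(3285, 2))) = Add(5170, Rational(-3285, 2)) = Rational(7055, 2)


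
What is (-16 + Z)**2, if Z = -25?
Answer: 1681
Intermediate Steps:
(-16 + Z)**2 = (-16 - 25)**2 = (-41)**2 = 1681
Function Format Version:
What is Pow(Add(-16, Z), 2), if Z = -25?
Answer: 1681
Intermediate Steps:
Pow(Add(-16, Z), 2) = Pow(Add(-16, -25), 2) = Pow(-41, 2) = 1681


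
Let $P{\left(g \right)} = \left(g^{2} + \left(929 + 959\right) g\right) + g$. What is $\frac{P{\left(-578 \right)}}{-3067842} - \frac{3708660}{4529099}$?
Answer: $- \frac{1324270318613}{2315760022393} \approx -0.57185$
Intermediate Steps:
$P{\left(g \right)} = g^{2} + 1889 g$ ($P{\left(g \right)} = \left(g^{2} + 1888 g\right) + g = g^{2} + 1889 g$)
$\frac{P{\left(-578 \right)}}{-3067842} - \frac{3708660}{4529099} = \frac{\left(-578\right) \left(1889 - 578\right)}{-3067842} - \frac{3708660}{4529099} = \left(-578\right) 1311 \left(- \frac{1}{3067842}\right) - \frac{3708660}{4529099} = \left(-757758\right) \left(- \frac{1}{3067842}\right) - \frac{3708660}{4529099} = \frac{126293}{511307} - \frac{3708660}{4529099} = - \frac{1324270318613}{2315760022393}$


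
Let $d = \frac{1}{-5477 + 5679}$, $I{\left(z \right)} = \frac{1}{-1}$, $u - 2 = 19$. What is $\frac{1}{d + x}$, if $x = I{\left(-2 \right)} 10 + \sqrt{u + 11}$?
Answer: $- \frac{407838}{2770633} - \frac{163216 \sqrt{2}}{2770633} \approx -0.23051$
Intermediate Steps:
$u = 21$ ($u = 2 + 19 = 21$)
$I{\left(z \right)} = -1$
$d = \frac{1}{202} \approx 0.0049505$
$x = -10 + 4 \sqrt{2}$ ($x = \left(-1\right) 10 + \sqrt{21 + 11} = -10 + \sqrt{32} = -10 + 4 \sqrt{2} \approx -4.3431$)
$\frac{1}{d + x} = \frac{1}{\frac{1}{202} - \left(10 - 4 \sqrt{2}\right)} = \frac{1}{- \frac{2019}{202} + 4 \sqrt{2}}$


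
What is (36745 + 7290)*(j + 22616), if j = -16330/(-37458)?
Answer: 18652487489015/18729 ≈ 9.9591e+8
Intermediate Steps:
j = 8165/18729 (j = -16330*(-1/37458) = 8165/18729 ≈ 0.43596)
(36745 + 7290)*(j + 22616) = (36745 + 7290)*(8165/18729 + 22616) = 44035*(423583229/18729) = 18652487489015/18729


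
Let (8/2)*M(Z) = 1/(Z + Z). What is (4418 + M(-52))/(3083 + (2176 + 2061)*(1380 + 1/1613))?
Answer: 2964511731/3925494516736 ≈ 0.00075519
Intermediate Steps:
M(Z) = 1/(8*Z) (M(Z) = 1/(4*(Z + Z)) = 1/(4*((2*Z))) = (1/(2*Z))/4 = 1/(8*Z))
(4418 + M(-52))/(3083 + (2176 + 2061)*(1380 + 1/1613)) = (4418 + (1/8)/(-52))/(3083 + (2176 + 2061)*(1380 + 1/1613)) = (4418 + (1/8)*(-1/52))/(3083 + 4237*(1380 + 1/1613)) = (4418 - 1/416)/(3083 + 4237*(2225941/1613)) = 1837887/(416*(3083 + 9431312017/1613)) = 1837887/(416*(9436284896/1613)) = (1837887/416)*(1613/9436284896) = 2964511731/3925494516736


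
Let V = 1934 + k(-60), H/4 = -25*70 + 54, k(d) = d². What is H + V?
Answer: -1250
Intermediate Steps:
H = -6784 (H = 4*(-25*70 + 54) = 4*(-1750 + 54) = 4*(-1696) = -6784)
V = 5534 (V = 1934 + (-60)² = 1934 + 3600 = 5534)
H + V = -6784 + 5534 = -1250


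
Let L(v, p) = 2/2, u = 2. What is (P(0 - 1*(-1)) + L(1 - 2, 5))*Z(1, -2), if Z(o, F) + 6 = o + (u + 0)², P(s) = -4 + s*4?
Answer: -1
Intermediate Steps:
L(v, p) = 1 (L(v, p) = 2*(½) = 1)
P(s) = -4 + 4*s
Z(o, F) = -2 + o (Z(o, F) = -6 + (o + (2 + 0)²) = -6 + (o + 2²) = -6 + (o + 4) = -6 + (4 + o) = -2 + o)
(P(0 - 1*(-1)) + L(1 - 2, 5))*Z(1, -2) = ((-4 + 4*(0 - 1*(-1))) + 1)*(-2 + 1) = ((-4 + 4*(0 + 1)) + 1)*(-1) = ((-4 + 4*1) + 1)*(-1) = ((-4 + 4) + 1)*(-1) = (0 + 1)*(-1) = 1*(-1) = -1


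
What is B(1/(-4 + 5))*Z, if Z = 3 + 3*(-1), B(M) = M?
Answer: 0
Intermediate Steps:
Z = 0 (Z = 3 - 3 = 0)
B(1/(-4 + 5))*Z = 0/(-4 + 5) = 0/1 = 1*0 = 0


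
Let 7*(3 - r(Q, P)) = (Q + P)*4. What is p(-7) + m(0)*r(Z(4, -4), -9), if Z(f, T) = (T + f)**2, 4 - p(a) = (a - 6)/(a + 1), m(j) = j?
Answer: 11/6 ≈ 1.8333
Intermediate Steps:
p(a) = 4 - (-6 + a)/(1 + a) (p(a) = 4 - (a - 6)/(a + 1) = 4 - (-6 + a)/(1 + a))
r(Q, P) = 3 - 4*P/7 - 4*Q/7 (r(Q, P) = 3 - (Q + P)*4/7 = 3 - (P + Q)*4/7 = 3 - (4*P + 4*Q)/7 = 3 + (-4*P/7 - 4*Q/7) = 3 - 4*P/7 - 4*Q/7)
p(-7) + m(0)*r(Z(4, -4), -9) = (10 + 3*(-7))/(1 - 7) + 0*(3 - 4/7*(-9) - 4*(-4 + 4)**2/7) = (10 - 21)/(-6) + 0*(3 + 36/7 - 4/7*0**2) = -1/6*(-11) + 0*(3 + 36/7 - 4/7*0) = 11/6 + 0*(3 + 36/7 + 0) = 11/6 + 0*(57/7) = 11/6 + 0 = 11/6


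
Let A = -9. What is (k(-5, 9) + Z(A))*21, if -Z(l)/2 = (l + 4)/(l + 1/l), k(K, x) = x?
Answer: 6804/41 ≈ 165.95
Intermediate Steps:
Z(l) = -2*(4 + l)/(l + 1/l) (Z(l) = -2*(l + 4)/(l + 1/l) = -2*(4 + l)/(l + 1/l))
(k(-5, 9) + Z(A))*21 = (9 - 2*(-9)*(4 - 9)/(1 + (-9)**2))*21 = (9 - 2*(-9)*(-5)/(1 + 81))*21 = (9 - 2*(-9)*(-5)/82)*21 = (9 - 2*(-9)*1/82*(-5))*21 = (9 - 45/41)*21 = (324/41)*21 = 6804/41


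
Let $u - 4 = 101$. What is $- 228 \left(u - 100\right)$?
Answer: $-1140$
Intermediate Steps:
$u = 105$ ($u = 4 + 101 = 105$)
$- 228 \left(u - 100\right) = - 228 \left(105 - 100\right) = \left(-228\right) 5 = -1140$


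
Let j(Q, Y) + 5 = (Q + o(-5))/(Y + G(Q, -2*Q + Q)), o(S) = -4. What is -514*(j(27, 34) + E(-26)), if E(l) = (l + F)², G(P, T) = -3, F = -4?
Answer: -14272752/31 ≈ -4.6041e+5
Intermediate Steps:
E(l) = (-4 + l)² (E(l) = (l - 4)² = (-4 + l)²)
j(Q, Y) = -5 + (-4 + Q)/(-3 + Y) (j(Q, Y) = -5 + (Q - 4)/(Y - 3) = -5 + (-4 + Q)/(-3 + Y))
-514*(j(27, 34) + E(-26)) = -514*((11 + 27 - 5*34)/(-3 + 34) + (-4 - 26)²) = -514*((11 + 27 - 170)/31 + (-30)²) = -514*((1/31)*(-132) + 900) = -514*(-132/31 + 900) = -514*27768/31 = -14272752/31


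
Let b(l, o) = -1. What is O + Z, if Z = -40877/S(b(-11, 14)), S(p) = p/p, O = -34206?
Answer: -75083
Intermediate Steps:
S(p) = 1
Z = -40877 (Z = -40877/1 = -40877*1 = -40877)
O + Z = -34206 - 40877 = -75083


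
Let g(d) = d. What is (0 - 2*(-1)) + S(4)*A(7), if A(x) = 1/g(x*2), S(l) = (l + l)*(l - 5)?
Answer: 10/7 ≈ 1.4286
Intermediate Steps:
S(l) = 2*l*(-5 + l) (S(l) = (2*l)*(-5 + l) = 2*l*(-5 + l))
A(x) = 1/(2*x) (A(x) = 1/(x*2) = 1/(2*x))
(0 - 2*(-1)) + S(4)*A(7) = (0 - 2*(-1)) + (2*4*(-5 + 4))*((1/2)/7) = (0 + 2) + (2*4*(-1))*((1/2)*(1/7)) = 2 - 8*1/14 = 2 - 4/7 = 10/7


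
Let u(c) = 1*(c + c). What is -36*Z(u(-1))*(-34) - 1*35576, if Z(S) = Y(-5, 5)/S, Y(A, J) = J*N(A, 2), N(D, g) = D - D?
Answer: -35576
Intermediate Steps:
N(D, g) = 0
Y(A, J) = 0 (Y(A, J) = J*0 = 0)
u(c) = 2*c (u(c) = 1*(2*c) = 2*c)
Z(S) = 0 (Z(S) = 0/S = 0)
-36*Z(u(-1))*(-34) - 1*35576 = -36*0*(-34) - 1*35576 = 0*(-34) - 35576 = 0 - 35576 = -35576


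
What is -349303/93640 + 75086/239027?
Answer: -76461795141/22382488280 ≈ -3.4161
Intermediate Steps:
-349303/93640 + 75086/239027 = -76461795141/22382488280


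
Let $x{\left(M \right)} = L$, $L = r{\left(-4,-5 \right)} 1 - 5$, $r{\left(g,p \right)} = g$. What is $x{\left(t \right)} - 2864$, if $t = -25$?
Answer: $-2873$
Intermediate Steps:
$L = -9$ ($L = \left(-4\right) 1 - 5 = -4 - 5 = -9$)
$x{\left(M \right)} = -9$
$x{\left(t \right)} - 2864 = -9 - 2864 = -2873$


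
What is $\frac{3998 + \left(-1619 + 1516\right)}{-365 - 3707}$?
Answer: $- \frac{3895}{4072} \approx -0.95653$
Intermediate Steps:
$\frac{3998 + \left(-1619 + 1516\right)}{-365 - 3707} = \frac{3998 - 103}{-4072} = 3895 \left(- \frac{1}{4072}\right) = - \frac{3895}{4072}$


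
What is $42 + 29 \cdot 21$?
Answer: $651$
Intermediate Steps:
$42 + 29 \cdot 21 = 42 + 609 = 651$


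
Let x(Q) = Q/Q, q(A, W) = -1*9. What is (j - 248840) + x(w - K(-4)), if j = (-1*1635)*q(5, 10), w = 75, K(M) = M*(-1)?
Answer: -234124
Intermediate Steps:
K(M) = -M
q(A, W) = -9
j = 14715 (j = -1*1635*(-9) = -1635*(-9) = 14715)
x(Q) = 1
(j - 248840) + x(w - K(-4)) = (14715 - 248840) + 1 = -234125 + 1 = -234124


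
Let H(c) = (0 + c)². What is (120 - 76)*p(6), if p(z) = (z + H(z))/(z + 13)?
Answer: 1848/19 ≈ 97.263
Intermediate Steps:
H(c) = c²
p(z) = (z + z²)/(13 + z) (p(z) = (z + z²)/(z + 13) = (z + z²)/(13 + z))
(120 - 76)*p(6) = (120 - 76)*(6*(1 + 6)/(13 + 6)) = 44*(6*7/19) = 44*(6*(1/19)*7) = 44*(42/19) = 1848/19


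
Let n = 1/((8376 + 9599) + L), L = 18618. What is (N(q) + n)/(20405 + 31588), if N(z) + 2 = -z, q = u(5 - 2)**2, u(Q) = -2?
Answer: -219557/1902579849 ≈ -0.00011540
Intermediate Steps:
q = 4 (q = (-2)**2 = 4)
N(z) = -2 - z
n = 1/36593 (n = 1/((8376 + 9599) + 18618) = 1/(17975 + 18618) = 1/36593 ≈ 2.7328e-5)
(N(q) + n)/(20405 + 31588) = ((-2 - 1*4) + 1/36593)/(20405 + 31588) = ((-2 - 4) + 1/36593)/51993 = (-6 + 1/36593)*(1/51993) = -219557/36593*1/51993 = -219557/1902579849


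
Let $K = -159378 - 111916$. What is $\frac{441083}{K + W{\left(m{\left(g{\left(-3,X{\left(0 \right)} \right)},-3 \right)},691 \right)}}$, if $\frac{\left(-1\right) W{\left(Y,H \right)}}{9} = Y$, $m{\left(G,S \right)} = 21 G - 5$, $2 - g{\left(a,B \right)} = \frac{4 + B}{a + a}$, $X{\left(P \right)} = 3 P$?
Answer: $- \frac{441083}{271753} \approx -1.6231$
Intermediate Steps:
$K = -271294$ ($K = -159378 - 111916 = -271294$)
$g{\left(a,B \right)} = 2 - \frac{4 + B}{2 a}$ ($g{\left(a,B \right)} = 2 - \frac{4 + B}{a + a} = 2 - \frac{4 + B}{2 a}$)
$m{\left(G,S \right)} = -5 + 21 G$
$W{\left(Y,H \right)} = - 9 Y$
$\frac{441083}{K + W{\left(m{\left(g{\left(-3,X{\left(0 \right)} \right)},-3 \right)},691 \right)}} = \frac{441083}{-271294 - 9 \left(-5 + 21 \frac{-4 - 3 \cdot 0 + 4 \left(-3\right)}{2 \left(-3\right)}\right)} = \frac{441083}{-271294 - 9 \left(-5 + 21 \cdot \frac{1}{2} \left(- \frac{1}{3}\right) \left(-4 - 0 - 12\right)\right)} = \frac{441083}{-271294 - 9 \left(-5 + 21 \cdot \frac{1}{2} \left(- \frac{1}{3}\right) \left(-4 + 0 - 12\right)\right)} = \frac{441083}{-271294 - 9 \left(-5 + 21 \cdot \frac{1}{2} \left(- \frac{1}{3}\right) \left(-16\right)\right)} = \frac{441083}{-271294 - 9 \left(-5 + 21 \cdot \frac{8}{3}\right)} = \frac{441083}{-271294 - 9 \left(-5 + 56\right)} = \frac{441083}{-271294 - 459} = \frac{441083}{-271753} = 441083 \left(- \frac{1}{271753}\right) = - \frac{441083}{271753}$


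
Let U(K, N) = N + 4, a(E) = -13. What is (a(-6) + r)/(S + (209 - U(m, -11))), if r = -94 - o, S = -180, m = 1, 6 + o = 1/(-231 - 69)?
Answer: -30299/10800 ≈ -2.8055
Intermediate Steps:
o = -1801/300 (o = -6 + 1/(-231 - 69) = -6 + 1/(-300) = -6 - 1/300 = -1801/300 ≈ -6.0033)
U(K, N) = 4 + N
r = -26399/300 (r = -94 - 1*(-1801/300) = -94 + 1801/300 = -26399/300 ≈ -87.997)
(a(-6) + r)/(S + (209 - U(m, -11))) = (-13 - 26399/300)/(-180 + (209 - (4 - 11))) = -30299/(300*(-180 + (209 - 1*(-7)))) = -30299/(300*(-180 + (209 + 7))) = -30299/(300*(-180 + 216)) = -30299/300/36 = -30299/300*1/36 = -30299/10800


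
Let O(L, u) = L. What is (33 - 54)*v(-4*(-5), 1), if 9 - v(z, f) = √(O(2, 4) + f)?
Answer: -189 + 21*√3 ≈ -152.63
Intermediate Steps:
v(z, f) = 9 - √(2 + f)
(33 - 54)*v(-4*(-5), 1) = (33 - 54)*(9 - √(2 + 1)) = -21*(9 - √3) = -189 + 21*√3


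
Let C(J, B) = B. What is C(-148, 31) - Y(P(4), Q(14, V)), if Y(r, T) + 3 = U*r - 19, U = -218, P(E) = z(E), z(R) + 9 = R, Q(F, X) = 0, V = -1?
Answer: -1037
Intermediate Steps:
z(R) = -9 + R
P(E) = -9 + E
Y(r, T) = -22 - 218*r (Y(r, T) = -3 + (-218*r - 19) = -3 + (-19 - 218*r) = -22 - 218*r)
C(-148, 31) - Y(P(4), Q(14, V)) = 31 - (-22 - 218*(-9 + 4)) = 31 - (-22 - 218*(-5)) = 31 - (-22 + 1090) = 31 - 1*1068 = 31 - 1068 = -1037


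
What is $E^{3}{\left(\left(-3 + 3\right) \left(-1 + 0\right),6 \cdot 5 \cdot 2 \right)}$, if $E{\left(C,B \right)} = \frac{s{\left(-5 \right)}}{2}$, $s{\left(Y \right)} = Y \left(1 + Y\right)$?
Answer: $1000$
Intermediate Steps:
$E{\left(C,B \right)} = 10$ ($E{\left(C,B \right)} = \frac{\left(-5\right) \left(1 - 5\right)}{2} = \left(-5\right) \left(-4\right) \frac{1}{2} = 20 \cdot \frac{1}{2} = 10$)
$E^{3}{\left(\left(-3 + 3\right) \left(-1 + 0\right),6 \cdot 5 \cdot 2 \right)} = 10^{3} = 1000$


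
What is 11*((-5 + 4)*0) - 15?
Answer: -15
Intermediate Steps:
11*((-5 + 4)*0) - 15 = 11*(-1*0) - 15 = 11*0 - 15 = 0 - 15 = -15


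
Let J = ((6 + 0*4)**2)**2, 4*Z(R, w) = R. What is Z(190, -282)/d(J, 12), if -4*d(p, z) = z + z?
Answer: -95/12 ≈ -7.9167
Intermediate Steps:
Z(R, w) = R/4
J = 1296 (J = ((6 + 0)**2)**2 = (6**2)**2 = 36**2 = 1296)
d(p, z) = -z/2 (d(p, z) = -(z + z)/4 = -z/2)
Z(190, -282)/d(J, 12) = ((1/4)*190)/((-1/2*12)) = (95/2)/(-6) = (95/2)*(-1/6) = -95/12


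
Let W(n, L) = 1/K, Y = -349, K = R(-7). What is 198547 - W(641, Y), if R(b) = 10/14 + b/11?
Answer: 1191205/6 ≈ 1.9853e+5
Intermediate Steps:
R(b) = 5/7 + b/11 (R(b) = 10*(1/14) + b*(1/11) = 5/7 + b/11)
K = 6/77 (K = 5/7 + (1/11)*(-7) = 5/7 - 7/11 = 6/77 ≈ 0.077922)
W(n, L) = 77/6 (W(n, L) = 1/(6/77) = 77/6)
198547 - W(641, Y) = 198547 - 1*77/6 = 198547 - 77/6 = 1191205/6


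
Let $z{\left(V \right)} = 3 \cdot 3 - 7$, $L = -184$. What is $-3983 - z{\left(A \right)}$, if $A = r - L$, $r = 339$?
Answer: $-3985$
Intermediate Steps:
$A = 523$ ($A = 339 - -184 = 339 + 184 = 523$)
$z{\left(V \right)} = 2$ ($z{\left(V \right)} = 9 - 7 = 2$)
$-3983 - z{\left(A \right)} = -3983 - 2 = -3985$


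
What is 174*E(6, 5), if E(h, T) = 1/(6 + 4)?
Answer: 87/5 ≈ 17.400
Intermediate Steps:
E(h, T) = 1/10
174*E(6, 5) = 174*(1/10) = 87/5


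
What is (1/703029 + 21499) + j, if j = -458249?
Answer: -307047915749/703029 ≈ -4.3675e+5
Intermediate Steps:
(1/703029 + 21499) + j = (1/703029 + 21499) - 458249 = 15114420472/703029 - 458249 = -307047915749/703029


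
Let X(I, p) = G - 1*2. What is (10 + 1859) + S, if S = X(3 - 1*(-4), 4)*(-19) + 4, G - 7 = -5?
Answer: 1873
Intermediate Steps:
G = 2 (G = 7 - 5 = 2)
X(I, p) = 0 (X(I, p) = 2 - 1*2 = 2 - 2 = 0)
S = 4 (S = 0*(-19) + 4 = 0 + 4 = 4)
(10 + 1859) + S = (10 + 1859) + 4 = 1869 + 4 = 1873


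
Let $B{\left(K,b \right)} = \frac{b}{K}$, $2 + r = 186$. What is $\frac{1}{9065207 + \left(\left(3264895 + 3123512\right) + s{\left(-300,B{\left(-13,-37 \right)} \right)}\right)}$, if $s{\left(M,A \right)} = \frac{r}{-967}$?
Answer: $\frac{967}{14943644554} \approx 6.471 \cdot 10^{-8}$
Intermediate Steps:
$r = 184$ ($r = -2 + 186 = 184$)
$s{\left(M,A \right)} = - \frac{184}{967}$ ($s{\left(M,A \right)} = \frac{184}{-967} = 184 \left(- \frac{1}{967}\right) = - \frac{184}{967}$)
$\frac{1}{9065207 + \left(\left(3264895 + 3123512\right) + s{\left(-300,B{\left(-13,-37 \right)} \right)}\right)} = \frac{1}{9065207 + \left(\left(3264895 + 3123512\right) - \frac{184}{967}\right)} = \frac{1}{9065207 + \left(6388407 - \frac{184}{967}\right)} = \frac{1}{9065207 + \frac{6177589385}{967}} = \frac{1}{\frac{14943644554}{967}} = \frac{967}{14943644554}$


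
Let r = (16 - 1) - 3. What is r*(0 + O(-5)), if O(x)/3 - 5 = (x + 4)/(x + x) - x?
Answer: 1818/5 ≈ 363.60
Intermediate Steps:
r = 12 (r = 15 - 3 = 12)
O(x) = 15 - 3*x + 3*(4 + x)/(2*x) (O(x) = 15 + 3*((x + 4)/(x + x) - x) = 15 + 3*((4 + x)/((2*x)) - x) = 15 + 3*((4 + x)*(1/(2*x)) - x) = 15 + 3*((4 + x)/(2*x) - x) = 15 + 3*(-x + (4 + x)/(2*x)) = 15 + (-3*x + 3*(4 + x)/(2*x)) = 15 - 3*x + 3*(4 + x)/(2*x))
r*(0 + O(-5)) = 12*(0 + (33/2 - 3*(-5) + 6/(-5))) = 12*(0 + (33/2 + 15 + 6*(-1/5))) = 12*(0 + (33/2 + 15 - 6/5)) = 12*(0 + 303/10) = 12*(303/10) = 1818/5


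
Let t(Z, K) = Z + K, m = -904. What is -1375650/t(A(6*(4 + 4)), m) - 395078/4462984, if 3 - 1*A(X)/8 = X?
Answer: 383687785063/352575736 ≈ 1088.2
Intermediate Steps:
A(X) = 24 - 8*X
t(Z, K) = K + Z
-1375650/t(A(6*(4 + 4)), m) - 395078/4462984 = -1375650/(-904 + (24 - 48*(4 + 4))) - 395078/4462984 = -1375650/(-904 + (24 - 48*8)) - 395078*1/4462984 = -1375650/(-904 + (24 - 8*48)) - 197539/2231492 = -1375650/(-904 + (24 - 384)) - 197539/2231492 = -1375650/(-904 - 360) - 197539/2231492 = -1375650/(-1264) - 197539/2231492 = -1375650*(-1/1264) - 197539/2231492 = 687825/632 - 197539/2231492 = 383687785063/352575736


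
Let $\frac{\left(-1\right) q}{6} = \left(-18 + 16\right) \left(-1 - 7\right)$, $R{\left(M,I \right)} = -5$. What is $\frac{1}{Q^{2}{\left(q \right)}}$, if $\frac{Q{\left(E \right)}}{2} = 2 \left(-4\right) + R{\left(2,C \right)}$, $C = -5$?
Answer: $\frac{1}{676} \approx 0.0014793$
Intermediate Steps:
$q = -96$ ($q = - 6 \left(-18 + 16\right) \left(-1 - 7\right) = - 6 \left(\left(-2\right) \left(-8\right)\right) = \left(-6\right) 16 = -96$)
$Q{\left(E \right)} = -26$ ($Q{\left(E \right)} = 2 \left(2 \left(-4\right) - 5\right) = 2 \left(-8 - 5\right) = 2 \left(-13\right) = -26$)
$\frac{1}{Q^{2}{\left(q \right)}} = \frac{1}{\left(-26\right)^{2}} = \frac{1}{676}$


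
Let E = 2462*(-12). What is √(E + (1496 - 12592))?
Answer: 8*I*√635 ≈ 201.59*I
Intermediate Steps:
E = -29544
√(E + (1496 - 12592)) = √(-29544 + (1496 - 12592)) = √(-29544 - 11096) = √(-40640) = 8*I*√635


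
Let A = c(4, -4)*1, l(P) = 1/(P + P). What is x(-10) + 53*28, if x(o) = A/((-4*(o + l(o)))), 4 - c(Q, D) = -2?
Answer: 99438/67 ≈ 1484.1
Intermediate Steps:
c(Q, D) = 6 (c(Q, D) = 4 - 1*(-2) = 4 + 2 = 6)
l(P) = 1/(2*P)
A = 6 (A = 6*1 = 6)
x(o) = 6/(-4*o - 2/o) (x(o) = 6/((-4*(o + 1/(2*o)))) = 6/(-4*o - 2/o))
x(-10) + 53*28 = -3*(-10)/(1 + 2*(-10)²) + 53*28 = -3*(-10)/(1 + 2*100) + 1484 = -3*(-10)/(1 + 200) + 1484 = -3*(-10)/201 + 1484 = -3*(-10)*1/201 + 1484 = 10/67 + 1484 = 99438/67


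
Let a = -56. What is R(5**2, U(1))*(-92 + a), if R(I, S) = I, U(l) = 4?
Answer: -3700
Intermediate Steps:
R(5**2, U(1))*(-92 + a) = 5**2*(-92 - 56) = 25*(-148) = -3700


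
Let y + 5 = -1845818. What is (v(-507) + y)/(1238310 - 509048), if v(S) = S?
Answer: -923165/364631 ≈ -2.5318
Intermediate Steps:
y = -1845823 (y = -5 - 1845818 = -1845823)
(v(-507) + y)/(1238310 - 509048) = (-507 - 1845823)/(1238310 - 509048) = -1846330/729262 = -1846330*1/729262 = -923165/364631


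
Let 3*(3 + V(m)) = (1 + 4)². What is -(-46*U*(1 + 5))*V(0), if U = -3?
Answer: -4416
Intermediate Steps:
V(m) = 16/3 (V(m) = -3 + (1 + 4)²/3 = -3 + (⅓)*5² = -3 + (⅓)*25 = -3 + 25/3 = 16/3)
-(-46*U*(1 + 5))*V(0) = -(-(-138)*(1 + 5))*16/3 = -(-(-138)*6)*16/3 = -(-46*(-18))*16/3 = -828*16/3 = -1*4416 = -4416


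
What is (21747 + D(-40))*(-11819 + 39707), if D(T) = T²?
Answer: 651101136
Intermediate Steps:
(21747 + D(-40))*(-11819 + 39707) = (21747 + (-40)²)*(-11819 + 39707) = (21747 + 1600)*27888 = 23347*27888 = 651101136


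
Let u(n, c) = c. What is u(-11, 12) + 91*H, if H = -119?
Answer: -10817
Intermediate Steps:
u(-11, 12) + 91*H = 12 + 91*(-119) = 12 - 10829 = -10817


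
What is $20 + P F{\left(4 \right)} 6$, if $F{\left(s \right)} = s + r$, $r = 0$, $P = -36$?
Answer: $-844$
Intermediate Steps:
$F{\left(s \right)} = s$ ($F{\left(s \right)} = s + 0 = s$)
$20 + P F{\left(4 \right)} 6 = 20 - 36 \cdot 4 \cdot 6 = 20 - 864 = -844$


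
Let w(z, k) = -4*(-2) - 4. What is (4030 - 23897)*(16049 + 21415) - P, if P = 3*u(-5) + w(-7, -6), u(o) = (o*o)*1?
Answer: -744297367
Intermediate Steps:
w(z, k) = 4 (w(z, k) = 8 - 4 = 4)
u(o) = o**2 (u(o) = o**2*1 = o**2)
P = 79 (P = 3*(-5)**2 + 4 = 3*25 + 4 = 75 + 4 = 79)
(4030 - 23897)*(16049 + 21415) - P = (4030 - 23897)*(16049 + 21415) - 1*79 = -19867*37464 - 79 = -744297288 - 79 = -744297367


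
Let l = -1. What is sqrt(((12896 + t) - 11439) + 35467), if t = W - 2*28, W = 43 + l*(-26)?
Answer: sqrt(36937) ≈ 192.19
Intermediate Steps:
W = 69 (W = 43 - 1*(-26) = 43 + 26 = 69)
t = 13 (t = 69 - 2*28 = 69 - 1*56 = 69 - 56 = 13)
sqrt(((12896 + t) - 11439) + 35467) = sqrt(((12896 + 13) - 11439) + 35467) = sqrt((12909 - 11439) + 35467) = sqrt(1470 + 35467) = sqrt(36937)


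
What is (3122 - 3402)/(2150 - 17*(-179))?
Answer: -280/5193 ≈ -0.053919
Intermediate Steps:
(3122 - 3402)/(2150 - 17*(-179)) = -280/(2150 + 3043) = -280/5193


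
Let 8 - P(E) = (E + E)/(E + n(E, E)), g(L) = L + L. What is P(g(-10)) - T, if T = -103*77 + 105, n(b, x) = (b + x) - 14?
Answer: 289838/37 ≈ 7833.5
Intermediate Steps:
g(L) = 2*L
n(b, x) = -14 + b + x
P(E) = 8 - 2*E/(-14 + 3*E) (P(E) = 8 - (E + E)/(E + (-14 + E + E)) = 8 - 2*E/(E + (-14 + 2*E)) = 8 - 2*E/(-14 + 3*E))
T = -7826 (T = -7931 + 105 = -7826)
P(g(-10)) - T = 2*(-56 + 11*(2*(-10)))/(-14 + 3*(2*(-10))) - 1*(-7826) = 2*(-56 + 11*(-20))/(-14 + 3*(-20)) + 7826 = 2*(-56 - 220)/(-14 - 60) + 7826 = 2*(-276)/(-74) + 7826 = 2*(-1/74)*(-276) + 7826 = 276/37 + 7826 = 289838/37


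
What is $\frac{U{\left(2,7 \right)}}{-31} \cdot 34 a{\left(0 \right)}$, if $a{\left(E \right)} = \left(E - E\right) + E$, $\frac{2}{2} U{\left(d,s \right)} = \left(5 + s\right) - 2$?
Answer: $0$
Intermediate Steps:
$U{\left(d,s \right)} = 3 + s$ ($U{\left(d,s \right)} = \left(5 + s\right) - 2 = 3 + s$)
$a{\left(E \right)} = E$ ($a{\left(E \right)} = 0 + E = E$)
$\frac{U{\left(2,7 \right)}}{-31} \cdot 34 a{\left(0 \right)} = \frac{3 + 7}{-31} \cdot 34 \cdot 0 = 10 \left(- \frac{1}{31}\right) 34 \cdot 0 = \left(- \frac{10}{31}\right) 34 \cdot 0 = \left(- \frac{340}{31}\right) 0 = 0$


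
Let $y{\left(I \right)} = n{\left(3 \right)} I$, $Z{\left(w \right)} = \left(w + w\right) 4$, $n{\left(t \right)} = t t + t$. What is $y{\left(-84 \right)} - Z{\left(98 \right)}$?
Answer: $-1792$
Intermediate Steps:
$n{\left(t \right)} = t + t^{2}$ ($n{\left(t \right)} = t^{2} + t = t + t^{2}$)
$Z{\left(w \right)} = 8 w$ ($Z{\left(w \right)} = 2 w 4 = 8 w$)
$y{\left(I \right)} = 12 I$ ($y{\left(I \right)} = 3 \left(1 + 3\right) I = 3 \cdot 4 I = 12 I$)
$y{\left(-84 \right)} - Z{\left(98 \right)} = 12 \left(-84\right) - 8 \cdot 98 = -1008 - 784 = -1792$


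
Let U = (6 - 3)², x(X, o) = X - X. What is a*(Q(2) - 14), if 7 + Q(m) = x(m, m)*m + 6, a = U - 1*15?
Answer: 90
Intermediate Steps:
x(X, o) = 0
U = 9 (U = 3² = 9)
a = -6 (a = 9 - 1*15 = 9 - 15 = -6)
Q(m) = -1 (Q(m) = -7 + (0*m + 6) = -7 + (0 + 6) = -7 + 6 = -1)
a*(Q(2) - 14) = -6*(-1 - 14) = -6*(-15) = 90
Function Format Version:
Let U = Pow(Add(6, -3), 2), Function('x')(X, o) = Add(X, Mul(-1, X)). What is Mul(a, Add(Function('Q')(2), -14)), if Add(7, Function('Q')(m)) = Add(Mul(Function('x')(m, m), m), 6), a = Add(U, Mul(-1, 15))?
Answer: 90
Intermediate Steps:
Function('x')(X, o) = 0
U = 9 (U = Pow(3, 2) = 9)
a = -6 (a = Add(9, Mul(-1, 15)) = Add(9, -15) = -6)
Function('Q')(m) = -1 (Function('Q')(m) = Add(-7, Add(Mul(0, m), 6)) = Add(-7, Add(0, 6)) = Add(-7, 6) = -1)
Mul(a, Add(Function('Q')(2), -14)) = Mul(-6, Add(-1, -14)) = Mul(-6, -15) = 90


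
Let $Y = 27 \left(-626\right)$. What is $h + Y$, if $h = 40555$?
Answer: $23653$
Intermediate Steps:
$Y = -16902$
$h + Y = 40555 - 16902 = 23653$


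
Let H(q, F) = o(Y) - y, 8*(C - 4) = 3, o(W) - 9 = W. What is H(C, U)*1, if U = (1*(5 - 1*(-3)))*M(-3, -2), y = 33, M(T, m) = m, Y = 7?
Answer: -17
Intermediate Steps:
o(W) = 9 + W
C = 35/8 (C = 4 + (⅛)*3 = 4 + 3/8 = 35/8 ≈ 4.3750)
U = -16 (U = (1*(5 - 1*(-3)))*(-2) = (1*(5 + 3))*(-2) = (1*8)*(-2) = 8*(-2) = -16)
H(q, F) = -17 (H(q, F) = (9 + 7) - 1*33 = 16 - 33 = -17)
H(C, U)*1 = -17*1 = -17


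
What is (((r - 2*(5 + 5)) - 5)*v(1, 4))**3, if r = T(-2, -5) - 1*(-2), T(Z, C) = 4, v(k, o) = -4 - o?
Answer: 3511808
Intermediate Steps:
r = 6 (r = 4 - 1*(-2) = 4 + 2 = 6)
(((r - 2*(5 + 5)) - 5)*v(1, 4))**3 = (((6 - 2*(5 + 5)) - 5)*(-4 - 1*4))**3 = (((6 - 2*10) - 5)*(-4 - 4))**3 = (((6 - 20) - 5)*(-8))**3 = ((-14 - 5)*(-8))**3 = (-19*(-8))**3 = 152**3 = 3511808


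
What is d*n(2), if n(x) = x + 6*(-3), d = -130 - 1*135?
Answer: 4240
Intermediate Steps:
d = -265 (d = -130 - 135 = -265)
n(x) = -18 + x (n(x) = x - 18 = -18 + x)
d*n(2) = -265*(-18 + 2) = -265*(-16) = 4240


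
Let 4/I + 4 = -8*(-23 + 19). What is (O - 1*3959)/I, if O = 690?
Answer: -22883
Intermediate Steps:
I = ⅐ (I = 4/(-4 - 8*(-23 + 19)) = 4/(-4 - 8*(-4)) = 4/(-4 + 32) = 4/28 = 4*(1/28) = ⅐ ≈ 0.14286)
(O - 1*3959)/I = (690 - 1*3959)/(⅐) = (690 - 3959)*7 = -3269*7 = -22883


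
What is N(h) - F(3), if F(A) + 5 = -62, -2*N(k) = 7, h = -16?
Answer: 127/2 ≈ 63.500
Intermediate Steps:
N(k) = -7/2 (N(k) = -½*7 = -7/2)
F(A) = -67 (F(A) = -5 - 62 = -67)
N(h) - F(3) = -7/2 - 1*(-67) = -7/2 + 67 = 127/2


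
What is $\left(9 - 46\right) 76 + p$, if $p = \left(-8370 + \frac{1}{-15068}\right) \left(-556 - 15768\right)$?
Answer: $\frac{514681703237}{3767} \approx 1.3663 \cdot 10^{8}$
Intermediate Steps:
$p = \frac{514692296041}{3767}$ ($p = \left(-8370 - \frac{1}{15068}\right) \left(-16324\right) = \left(- \frac{126119161}{15068}\right) \left(-16324\right) = \frac{514692296041}{3767} \approx 1.3663 \cdot 10^{8}$)
$\left(9 - 46\right) 76 + p = \left(9 - 46\right) 76 + \frac{514692296041}{3767} = \left(-37\right) 76 + \frac{514692296041}{3767} = -2812 + \frac{514692296041}{3767} = \frac{514681703237}{3767}$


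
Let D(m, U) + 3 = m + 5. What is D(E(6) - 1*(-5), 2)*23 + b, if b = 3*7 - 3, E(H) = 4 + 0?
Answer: 271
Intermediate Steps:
E(H) = 4
D(m, U) = 2 + m (D(m, U) = -3 + (m + 5) = -3 + (5 + m) = 2 + m)
b = 18 (b = 21 - 3 = 18)
D(E(6) - 1*(-5), 2)*23 + b = (2 + (4 - 1*(-5)))*23 + 18 = (2 + (4 + 5))*23 + 18 = (2 + 9)*23 + 18 = 11*23 + 18 = 253 + 18 = 271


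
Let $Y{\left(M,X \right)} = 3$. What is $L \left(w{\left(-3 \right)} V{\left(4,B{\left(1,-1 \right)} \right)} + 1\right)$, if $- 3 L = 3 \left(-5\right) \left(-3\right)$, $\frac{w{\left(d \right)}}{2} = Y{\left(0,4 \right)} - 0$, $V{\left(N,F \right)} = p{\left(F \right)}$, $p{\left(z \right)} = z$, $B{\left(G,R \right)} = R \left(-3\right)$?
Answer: $-285$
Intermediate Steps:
$B{\left(G,R \right)} = - 3 R$
$V{\left(N,F \right)} = F$
$w{\left(d \right)} = 6$ ($w{\left(d \right)} = 2 \left(3 - 0\right) = 2 \left(3 + 0\right) = 2 \cdot 3 = 6$)
$L = -15$ ($L = - \frac{3 \left(-5\right) \left(-3\right)}{3} = - \frac{\left(-15\right) \left(-3\right)}{3} = \left(- \frac{1}{3}\right) 45 = -15$)
$L \left(w{\left(-3 \right)} V{\left(4,B{\left(1,-1 \right)} \right)} + 1\right) = - 15 \left(6 \left(\left(-3\right) \left(-1\right)\right) + 1\right) = - 15 \left(6 \cdot 3 + 1\right) = - 15 \left(18 + 1\right) = \left(-15\right) 19 = -285$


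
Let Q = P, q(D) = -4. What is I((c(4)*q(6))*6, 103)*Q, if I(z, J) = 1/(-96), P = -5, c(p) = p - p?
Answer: 5/96 ≈ 0.052083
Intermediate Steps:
c(p) = 0
Q = -5
I(z, J) = -1/96
I((c(4)*q(6))*6, 103)*Q = -1/96*(-5) = 5/96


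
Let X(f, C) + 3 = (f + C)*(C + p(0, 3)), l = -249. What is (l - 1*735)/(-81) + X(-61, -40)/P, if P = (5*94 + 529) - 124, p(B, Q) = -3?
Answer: 11548/675 ≈ 17.108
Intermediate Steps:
X(f, C) = -3 + (-3 + C)*(C + f) (X(f, C) = -3 + (f + C)*(C - 3) = -3 + (C + f)*(-3 + C) = -3 + (-3 + C)*(C + f))
P = 875 (P = (470 + 529) - 124 = 999 - 124 = 875)
(l - 1*735)/(-81) + X(-61, -40)/P = (-249 - 1*735)/(-81) + (-3 + (-40)² - 3*(-40) - 3*(-61) - 40*(-61))/875 = (-249 - 735)*(-1/81) + (-3 + 1600 + 120 + 183 + 2440)*(1/875) = -984*(-1/81) + 4340*(1/875) = 328/27 + 124/25 = 11548/675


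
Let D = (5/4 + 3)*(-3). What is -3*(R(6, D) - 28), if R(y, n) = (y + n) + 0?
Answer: 417/4 ≈ 104.25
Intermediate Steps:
D = -51/4 (D = (5*(¼) + 3)*(-3) = (5/4 + 3)*(-3) = (17/4)*(-3) = -51/4 ≈ -12.750)
R(y, n) = n + y (R(y, n) = (n + y) + 0 = n + y)
-3*(R(6, D) - 28) = -3*((-51/4 + 6) - 28) = -3*(-27/4 - 28) = -3*(-139/4) = 417/4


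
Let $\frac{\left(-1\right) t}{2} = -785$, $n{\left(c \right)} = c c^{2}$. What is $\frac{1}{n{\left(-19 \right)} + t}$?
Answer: $- \frac{1}{5289} \approx -0.00018907$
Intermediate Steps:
$n{\left(c \right)} = c^{3}$
$t = 1570$ ($t = \left(-2\right) \left(-785\right) = 1570$)
$\frac{1}{n{\left(-19 \right)} + t} = \frac{1}{\left(-19\right)^{3} + 1570} = \frac{1}{-6859 + 1570} = \frac{1}{-5289} = - \frac{1}{5289}$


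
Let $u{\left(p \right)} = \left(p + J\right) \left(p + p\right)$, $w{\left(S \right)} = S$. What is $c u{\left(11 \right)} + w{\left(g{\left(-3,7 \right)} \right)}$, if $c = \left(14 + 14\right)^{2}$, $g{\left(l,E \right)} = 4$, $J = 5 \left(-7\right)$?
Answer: $-413948$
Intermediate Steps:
$J = -35$
$u{\left(p \right)} = 2 p \left(-35 + p\right)$ ($u{\left(p \right)} = \left(p - 35\right) \left(p + p\right) = \left(-35 + p\right) 2 p = 2 p \left(-35 + p\right)$)
$c = 784$ ($c = 28^{2} = 784$)
$c u{\left(11 \right)} + w{\left(g{\left(-3,7 \right)} \right)} = 784 \cdot 2 \cdot 11 \left(-35 + 11\right) + 4 = 784 \cdot 2 \cdot 11 \left(-24\right) + 4 = 784 \left(-528\right) + 4 = -413952 + 4 = -413948$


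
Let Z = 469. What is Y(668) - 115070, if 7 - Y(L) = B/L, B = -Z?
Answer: -76861615/668 ≈ -1.1506e+5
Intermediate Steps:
B = -469 (B = -1*469 = -469)
Y(L) = 7 + 469/L (Y(L) = 7 - (-469)/L = 7 + 469/L)
Y(668) - 115070 = (7 + 469/668) - 115070 = 5145/668 - 115070 = -76861615/668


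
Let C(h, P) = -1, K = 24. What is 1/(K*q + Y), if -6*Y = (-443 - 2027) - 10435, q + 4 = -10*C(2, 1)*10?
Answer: 6/26729 ≈ 0.00022448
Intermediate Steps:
q = 96 (q = -4 - 10*(-1)*10 = -4 + 10*10 = -4 + 100 = 96)
Y = 12905/6 (Y = -((-443 - 2027) - 10435)/6 = -(-2470 - 10435)/6 = -⅙*(-12905) = 12905/6 ≈ 2150.8)
1/(K*q + Y) = 1/(24*96 + 12905/6) = 1/(2304 + 12905/6) = 1/(26729/6) = 6/26729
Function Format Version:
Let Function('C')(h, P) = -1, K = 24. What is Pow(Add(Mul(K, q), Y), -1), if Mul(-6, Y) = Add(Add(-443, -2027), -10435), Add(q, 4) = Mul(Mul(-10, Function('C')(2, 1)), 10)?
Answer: Rational(6, 26729) ≈ 0.00022448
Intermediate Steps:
q = 96 (q = Add(-4, Mul(Mul(-10, -1), 10)) = Add(-4, Mul(10, 10)) = Add(-4, 100) = 96)
Y = Rational(12905, 6) (Y = Mul(Rational(-1, 6), Add(Add(-443, -2027), -10435)) = Mul(Rational(-1, 6), Add(-2470, -10435)) = Mul(Rational(-1, 6), -12905) = Rational(12905, 6) ≈ 2150.8)
Pow(Add(Mul(K, q), Y), -1) = Pow(Add(Mul(24, 96), Rational(12905, 6)), -1) = Pow(Add(2304, Rational(12905, 6)), -1) = Pow(Rational(26729, 6), -1) = Rational(6, 26729)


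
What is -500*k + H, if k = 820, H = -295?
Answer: -410295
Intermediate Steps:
-500*k + H = -500*820 - 295 = -410000 - 295 = -410295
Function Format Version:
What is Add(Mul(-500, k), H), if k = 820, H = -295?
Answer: -410295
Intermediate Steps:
Add(Mul(-500, k), H) = Add(Mul(-500, 820), -295) = Add(-410000, -295) = -410295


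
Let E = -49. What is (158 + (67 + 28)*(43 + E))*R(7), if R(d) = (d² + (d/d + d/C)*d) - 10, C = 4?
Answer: -23999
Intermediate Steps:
R(d) = -10 + d² + d*(1 + d/4) (R(d) = (d² + (d/d + d/4)*d) - 10 = (d² + (1 + d*(¼))*d) - 10 = (d² + (1 + d/4)*d) - 10 = (d² + d*(1 + d/4)) - 10 = -10 + d² + d*(1 + d/4))
(158 + (67 + 28)*(43 + E))*R(7) = (158 + (67 + 28)*(43 - 49))*(-10 + 7 + (5/4)*7²) = (158 + 95*(-6))*(-10 + 7 + (5/4)*49) = (158 - 570)*(-10 + 7 + 245/4) = -412*233/4 = -23999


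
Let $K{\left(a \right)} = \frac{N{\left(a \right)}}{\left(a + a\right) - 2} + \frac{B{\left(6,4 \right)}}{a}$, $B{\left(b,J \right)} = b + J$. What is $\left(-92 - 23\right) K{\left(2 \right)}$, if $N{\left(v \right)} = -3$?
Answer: $- \frac{805}{2} \approx -402.5$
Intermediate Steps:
$B{\left(b,J \right)} = J + b$
$K{\left(a \right)} = - \frac{3}{-2 + 2 a} + \frac{10}{a}$ ($K{\left(a \right)} = - \frac{3}{\left(a + a\right) - 2} + \frac{4 + 6}{a} = - \frac{3}{2 a - 2} + \frac{10}{a} = - \frac{3}{-2 + 2 a} + \frac{10}{a}$)
$\left(-92 - 23\right) K{\left(2 \right)} = \left(-92 - 23\right) \frac{-20 + 17 \cdot 2}{2 \cdot 2 \left(-1 + 2\right)} = - 115 \cdot \frac{1}{2} \cdot \frac{1}{2} \cdot 1^{-1} \left(-20 + 34\right) = - 115 \cdot \frac{1}{2} \cdot \frac{1}{2} \cdot 1 \cdot 14 = \left(-115\right) \frac{7}{2} = - \frac{805}{2}$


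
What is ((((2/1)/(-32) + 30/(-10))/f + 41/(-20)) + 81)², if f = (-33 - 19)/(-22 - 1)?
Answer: 104197903209/17305600 ≈ 6021.0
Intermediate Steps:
f = 52/23 (f = -52/(-23) = -52*(-1/23) = 52/23 ≈ 2.2609)
((((2/1)/(-32) + 30/(-10))/f + 41/(-20)) + 81)² = ((((2/1)/(-32) + 30/(-10))/(52/23) + 41/(-20)) + 81)² = ((((2*1)*(-1/32) + 30*(-⅒))*(23/52) + 41*(-1/20)) + 81)² = (((2*(-1/32) - 3)*(23/52) - 41/20) + 81)² = (((-1/16 - 3)*(23/52) - 41/20) + 81)² = ((-49/16*23/52 - 41/20) + 81)² = ((-1127/832 - 41/20) + 81)² = (-14163/4160 + 81)² = (322797/4160)² = 104197903209/17305600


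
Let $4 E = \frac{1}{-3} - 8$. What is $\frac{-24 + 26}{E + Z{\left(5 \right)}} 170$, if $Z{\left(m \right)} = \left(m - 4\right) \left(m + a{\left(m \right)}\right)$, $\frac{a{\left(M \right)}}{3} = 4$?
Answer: $\frac{4080}{179} \approx 22.793$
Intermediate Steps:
$a{\left(M \right)} = 12$ ($a{\left(M \right)} = 3 \cdot 4 = 12$)
$E = - \frac{25}{12}$ ($E = \frac{\frac{1}{-3} - 8}{4} = \frac{- \frac{1}{3} - 8}{4} = \frac{1}{4} \left(- \frac{25}{3}\right) = - \frac{25}{12} \approx -2.0833$)
$Z{\left(m \right)} = \left(-4 + m\right) \left(12 + m\right)$ ($Z{\left(m \right)} = \left(m - 4\right) \left(m + 12\right) = \left(-4 + m\right) \left(12 + m\right)$)
$\frac{-24 + 26}{E + Z{\left(5 \right)}} 170 = \frac{-24 + 26}{- \frac{25}{12} + \left(-48 + 5^{2} + 8 \cdot 5\right)} 170 = \frac{2}{- \frac{25}{12} + \left(-48 + 25 + 40\right)} 170 = \frac{2}{- \frac{25}{12} + 17} \cdot 170 = \frac{2}{\frac{179}{12}} \cdot 170 = 2 \cdot \frac{12}{179} \cdot 170 = \frac{24}{179} \cdot 170 = \frac{4080}{179}$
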